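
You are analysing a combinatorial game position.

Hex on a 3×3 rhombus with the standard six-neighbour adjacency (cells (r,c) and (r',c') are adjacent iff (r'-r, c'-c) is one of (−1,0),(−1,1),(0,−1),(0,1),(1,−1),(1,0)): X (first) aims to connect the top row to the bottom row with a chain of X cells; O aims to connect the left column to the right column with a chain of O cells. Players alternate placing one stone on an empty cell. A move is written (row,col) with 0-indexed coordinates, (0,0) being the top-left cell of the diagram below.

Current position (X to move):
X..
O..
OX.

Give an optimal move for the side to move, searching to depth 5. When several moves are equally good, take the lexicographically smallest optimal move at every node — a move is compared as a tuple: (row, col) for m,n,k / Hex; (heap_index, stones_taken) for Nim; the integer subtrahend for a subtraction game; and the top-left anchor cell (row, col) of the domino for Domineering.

X's best at [X../O../OX.]: (0,2)

[X../O../OX.] X move#1: (0,1):-1/XX./O../OX., (0,2):+1/X.X/O../OX.*, (1,1):+1/X../OX./OX., (1,2):-1/X../O.X/OX., (2,2):-1/X../O../OXX
[X.X/O../OX.] O move#2: (0,1):-1/XOX/O../OX.*, (1,1):-1/X.X/OO./OX., (1,2):-1/X.X/O.O/OX., (2,2):-1/X.X/O../OXO
[XOX/O../OX.] X move#3: (1,1):+1/XOX/OX./OX.*, (1,2):+1/XOX/O.X/OX., (2,2):+1/XOX/O../OXX
[XOX/OX./OX.] end (terminal -1, O#4); searched X../O../OX. to 5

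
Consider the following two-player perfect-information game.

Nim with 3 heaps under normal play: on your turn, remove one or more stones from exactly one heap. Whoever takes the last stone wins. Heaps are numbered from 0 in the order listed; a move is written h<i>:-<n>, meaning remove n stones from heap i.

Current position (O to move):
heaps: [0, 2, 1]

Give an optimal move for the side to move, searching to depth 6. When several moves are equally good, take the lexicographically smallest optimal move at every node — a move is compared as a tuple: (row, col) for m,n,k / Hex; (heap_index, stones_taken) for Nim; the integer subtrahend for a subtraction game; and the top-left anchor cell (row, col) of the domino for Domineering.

ply 1, O at (0,2,1) | h1:-1=+1→(0,1,1)*; h1:-2=-1→(0,0,1); h2:-1=-1→(0,2,0)
ply 2, X at (0,1,1) | h1:-1=-1→(0,0,1)*; h2:-1=-1→(0,1,0)
ply 3, O at (0,0,1) | h2:-1=+1→(0,0,0)*
ply 4: (0,0,0) is terminal -1 (X); from (0,2,1) depth 6

O's best at [(0,2,1)]: h1:-1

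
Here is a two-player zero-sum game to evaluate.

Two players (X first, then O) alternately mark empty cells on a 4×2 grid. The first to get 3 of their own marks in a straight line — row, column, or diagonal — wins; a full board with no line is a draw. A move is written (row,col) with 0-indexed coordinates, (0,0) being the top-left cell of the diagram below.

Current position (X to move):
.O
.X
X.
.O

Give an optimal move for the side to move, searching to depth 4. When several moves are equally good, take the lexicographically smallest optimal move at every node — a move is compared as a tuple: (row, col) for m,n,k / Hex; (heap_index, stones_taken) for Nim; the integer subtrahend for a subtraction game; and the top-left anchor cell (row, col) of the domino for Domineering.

ply 1, X at .O/.X/X./.O | (0,0)=+0→XO/.X/X./.O; (1,0)=+1→.O/XX/X./.O*; (2,1)=+0→.O/.X/XX/.O; (3,0)=+0→.O/.X/X./XO
ply 2, O at .O/XX/X./.O | (0,0)=-1→OO/XX/X./.O*; (2,1)=-1→.O/XX/XO/.O; (3,0)=-1→.O/XX/X./OO
ply 3, X at OO/XX/X./.O | (2,1)=+0→OO/XX/XX/.O; (3,0)=+1→OO/XX/X./XO*
ply 4: OO/XX/X./XO is terminal -1 (O); from .O/.X/X./.O depth 4

X's best at [.O/.X/X./.O]: (1,0)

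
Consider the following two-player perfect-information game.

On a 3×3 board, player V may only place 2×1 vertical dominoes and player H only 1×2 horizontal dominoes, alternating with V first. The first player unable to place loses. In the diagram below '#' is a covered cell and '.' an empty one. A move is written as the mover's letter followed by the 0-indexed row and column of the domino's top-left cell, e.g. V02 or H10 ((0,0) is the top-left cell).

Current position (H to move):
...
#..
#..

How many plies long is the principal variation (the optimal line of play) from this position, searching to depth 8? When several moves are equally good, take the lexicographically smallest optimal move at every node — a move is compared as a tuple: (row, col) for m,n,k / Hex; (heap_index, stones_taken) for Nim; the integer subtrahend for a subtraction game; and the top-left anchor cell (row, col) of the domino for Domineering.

PV length from [.../#../#..]: 1 ply

[.../#../#..] H move#1: H00:-1/##./#../#.., H01:-1/.##/#../#.., H11:+1/.../###/#..*, H21:-1/.../#../###
[.../###/#..] end (terminal -1, V#2); searched .../#../#.. to 8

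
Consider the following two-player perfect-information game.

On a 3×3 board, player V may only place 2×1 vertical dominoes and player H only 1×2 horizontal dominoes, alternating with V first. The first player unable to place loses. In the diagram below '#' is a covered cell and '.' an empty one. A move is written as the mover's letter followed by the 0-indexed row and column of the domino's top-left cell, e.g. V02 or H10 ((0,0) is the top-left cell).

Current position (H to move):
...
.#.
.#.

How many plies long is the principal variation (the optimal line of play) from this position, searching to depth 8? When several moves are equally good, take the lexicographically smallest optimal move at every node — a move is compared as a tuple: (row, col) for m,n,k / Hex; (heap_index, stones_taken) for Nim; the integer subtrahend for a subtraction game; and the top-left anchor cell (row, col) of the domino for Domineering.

p1 H@[.../.#./.#.]: H00[##./.#./.#.]-1* H01[.##/.#./.#.]-1
p2 V@[##./.#./.#.]: V02[###/.##/.#.]+1* V10[##./##./##.]+1 V12[##./.##/.##]+1
p3 H@[###/.##/.#.] terminal -1; root [.../.#./.#.] d8

PV length from [.../.#./.#.]: 2 plies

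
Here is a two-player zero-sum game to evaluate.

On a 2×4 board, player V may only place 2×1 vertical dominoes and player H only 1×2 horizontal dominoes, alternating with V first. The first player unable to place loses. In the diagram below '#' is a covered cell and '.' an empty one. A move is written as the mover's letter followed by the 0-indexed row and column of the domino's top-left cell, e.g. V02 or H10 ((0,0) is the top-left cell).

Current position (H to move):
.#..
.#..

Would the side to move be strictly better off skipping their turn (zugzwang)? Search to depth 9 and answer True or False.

zugzwang(.#../.#.., H) = False

[.#../.#..] H move#1: H02:+1/.###/.#..*, H12:+1/.#../.###
[.###/.#..] V move#2: V00:-1/####/##..*
[####/##..] H move#3: H12:+1/####/####*
[####/####] end (terminal -1, V#4); searched .#../.#.. to 9
suppose H passes — search the same position with V to move:
pass> [.#../.#..] V move#1: V00:-1/##../##.., V02:+1/.##./.##.*, V03:+1/.#.#/.#.#
pass> [.##./.##.] end (terminal -1, H#2); searched .#../.#.. to 9
for H: play +1, pass -1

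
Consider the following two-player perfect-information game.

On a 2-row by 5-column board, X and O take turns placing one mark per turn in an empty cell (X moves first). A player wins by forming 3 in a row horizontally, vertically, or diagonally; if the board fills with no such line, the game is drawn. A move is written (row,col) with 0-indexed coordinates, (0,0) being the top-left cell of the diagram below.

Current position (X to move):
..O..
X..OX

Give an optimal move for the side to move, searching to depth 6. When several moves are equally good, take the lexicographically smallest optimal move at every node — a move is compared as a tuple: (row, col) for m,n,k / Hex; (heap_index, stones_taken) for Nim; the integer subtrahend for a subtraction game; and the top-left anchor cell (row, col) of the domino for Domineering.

[..O../X..OX] X move#1: (0,0):-1/X.O../X..OX, (0,1):+0/.XO../X..OX*, (0,3):+0/..OX./X..OX, (0,4):-1/..O.X/X..OX, (1,1):+0/..O../XX.OX, (1,2):+0/..O../X.XOX
[.XO../X..OX] O move#2: (0,0):+0/OXO../X..OX*, (0,3):+0/.XOO./X..OX, (0,4):+0/.XO.O/X..OX, (1,1):+0/.XO../XO.OX, (1,2):+0/.XO../X.OOX
[OXO../X..OX] X move#3: (0,3):+0/OXOX./X..OX*, (0,4):+0/OXO.X/X..OX, (1,1):+0/OXO../XX.OX, (1,2):+0/OXO../X.XOX
[OXOX./X..OX] O move#4: (0,4):+0/OXOXO/X..OX*, (1,1):+0/OXOX./XO.OX, (1,2):+0/OXOX./X.OOX
[OXOXO/X..OX] X move#5: (1,1):+0/OXOXO/XX.OX*, (1,2):+0/OXOXO/X.XOX
[OXOXO/XX.OX] O move#6: (1,2):+0/OXOXO/XXOOX*
[OXOXO/XXOOX] end (terminal +0, X#7); searched ..O../X..OX to 6

X's best at [..O../X..OX]: (0,1)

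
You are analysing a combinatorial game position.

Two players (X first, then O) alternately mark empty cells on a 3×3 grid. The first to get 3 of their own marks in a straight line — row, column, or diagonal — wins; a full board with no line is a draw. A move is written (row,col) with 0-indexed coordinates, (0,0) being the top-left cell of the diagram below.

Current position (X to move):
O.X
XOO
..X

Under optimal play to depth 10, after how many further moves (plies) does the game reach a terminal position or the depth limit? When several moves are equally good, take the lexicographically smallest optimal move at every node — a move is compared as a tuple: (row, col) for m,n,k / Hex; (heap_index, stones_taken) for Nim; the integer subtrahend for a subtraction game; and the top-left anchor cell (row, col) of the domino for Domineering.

[O.X/XOO/..X] X move#1: (0,1):+0/OXX/XOO/..X*, (2,0):+0/O.X/XOO/X.X, (2,1):+0/O.X/XOO/.XX
[OXX/XOO/..X] O move#2: (2,0):+0/OXX/XOO/O.X*, (2,1):+0/OXX/XOO/.OX
[OXX/XOO/O.X] X move#3: (2,1):+0/OXX/XOO/OXX*
[OXX/XOO/OXX] end (terminal +0, O#4); searched O.X/XOO/..X to 10

PV length from [O.X/XOO/..X]: 3 plies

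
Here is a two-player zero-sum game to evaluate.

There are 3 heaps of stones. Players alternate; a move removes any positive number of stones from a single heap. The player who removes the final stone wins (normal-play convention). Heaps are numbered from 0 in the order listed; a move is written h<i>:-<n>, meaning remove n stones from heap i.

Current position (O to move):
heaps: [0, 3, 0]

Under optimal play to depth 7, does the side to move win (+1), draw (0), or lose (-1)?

value((0,3,0), O) = +1

ply 1, O at (0,3,0) | h1:-1=-1→(0,2,0); h1:-2=-1→(0,1,0); h1:-3=+1→(0,0,0)*
ply 2: (0,0,0) is terminal -1 (X); from (0,3,0) depth 7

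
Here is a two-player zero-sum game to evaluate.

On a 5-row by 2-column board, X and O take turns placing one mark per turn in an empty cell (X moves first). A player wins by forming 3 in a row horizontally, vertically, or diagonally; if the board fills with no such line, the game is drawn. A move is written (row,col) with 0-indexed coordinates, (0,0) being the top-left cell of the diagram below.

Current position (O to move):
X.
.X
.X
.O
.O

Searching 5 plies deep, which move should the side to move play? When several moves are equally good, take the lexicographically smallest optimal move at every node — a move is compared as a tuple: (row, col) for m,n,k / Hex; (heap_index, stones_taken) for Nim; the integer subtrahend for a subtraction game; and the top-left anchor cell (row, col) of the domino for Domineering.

ply 1, O at X./.X/.X/.O/.O | (0,1)=+0→XO/.X/.X/.O/.O*; (1,0)=-1→X./OX/.X/.O/.O; (2,0)=-1→X./.X/OX/.O/.O; (3,0)=-1→X./.X/.X/OO/.O; (4,0)=-1→X./.X/.X/.O/OO
ply 2, X at XO/.X/.X/.O/.O | (1,0)=+0→XO/XX/.X/.O/.O*; (2,0)=+0→XO/.X/XX/.O/.O; (3,0)=+0→XO/.X/.X/XO/.O; (4,0)=+0→XO/.X/.X/.O/XO
ply 3, O at XO/XX/.X/.O/.O | (2,0)=+0→XO/XX/OX/.O/.O*; (3,0)=-1→XO/XX/.X/OO/.O; (4,0)=-1→XO/XX/.X/.O/OO
ply 4, X at XO/XX/OX/.O/.O | (3,0)=+0→XO/XX/OX/XO/.O*; (4,0)=+0→XO/XX/OX/.O/XO
ply 5, O at XO/XX/OX/XO/.O | (4,0)=+0→XO/XX/OX/XO/OO*
ply 6: XO/XX/OX/XO/OO is terminal +0 (X); from X./.X/.X/.O/.O depth 5

O's best at [X./.X/.X/.O/.O]: (0,1)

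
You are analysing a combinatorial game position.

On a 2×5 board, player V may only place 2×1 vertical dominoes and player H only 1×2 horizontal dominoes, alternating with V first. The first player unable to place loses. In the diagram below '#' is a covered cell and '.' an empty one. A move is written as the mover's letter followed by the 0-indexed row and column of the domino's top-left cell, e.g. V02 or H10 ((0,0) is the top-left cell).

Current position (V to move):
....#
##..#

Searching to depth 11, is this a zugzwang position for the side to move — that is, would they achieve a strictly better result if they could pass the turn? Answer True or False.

zugzwang(....#/##..#, V) = False

p1 V@[....#/##..#]: V02[..#.#/###.#]+1* V03[...##/##.##]-1
p2 H@[..#.#/###.#]: H00[###.#/###.#]-1*
p3 V@[###.#/###.#]: V03[#####/#####]+1*
p4 H@[#####/#####] terminal -1; root [....#/##..#] d11
pass branch (H moves first from the same position):
  | p1 H@[....#/##..#]: H00[##..#/##..#]-1 H01[.##.#/##..#]-1 H02[..###/##..#]+1* H12[....#/#####]+1
  | p2 V@[..###/##..#] terminal -1; root [....#/##..#] d11
V moving scores +1; V passing scores -1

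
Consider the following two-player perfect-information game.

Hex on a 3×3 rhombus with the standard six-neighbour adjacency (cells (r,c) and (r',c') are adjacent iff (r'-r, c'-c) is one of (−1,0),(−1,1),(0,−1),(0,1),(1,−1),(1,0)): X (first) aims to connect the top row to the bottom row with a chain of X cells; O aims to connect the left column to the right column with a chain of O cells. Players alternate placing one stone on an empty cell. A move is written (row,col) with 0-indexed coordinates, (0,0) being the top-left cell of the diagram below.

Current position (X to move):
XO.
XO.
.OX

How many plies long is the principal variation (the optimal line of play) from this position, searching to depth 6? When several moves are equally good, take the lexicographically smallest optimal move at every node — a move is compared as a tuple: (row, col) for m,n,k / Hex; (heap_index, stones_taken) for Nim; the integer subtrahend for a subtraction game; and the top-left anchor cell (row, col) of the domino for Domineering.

PV length from [XO./XO./.OX]: 3 plies

ply 1, X at XO./XO./.OX | (0,2)=+1→XOX/XO./.OX*; (1,2)=+1→XO./XOX/.OX; (2,0)=+1→XO./XO./XOX
ply 2, O at XOX/XO./.OX | (1,2)=-1→XOX/XOO/.OX*; (2,0)=-1→XOX/XO./OOX
ply 3, X at XOX/XOO/.OX | (2,0)=+1→XOX/XOO/XOX*
ply 4: XOX/XOO/XOX is terminal -1 (O); from XO./XO./.OX depth 6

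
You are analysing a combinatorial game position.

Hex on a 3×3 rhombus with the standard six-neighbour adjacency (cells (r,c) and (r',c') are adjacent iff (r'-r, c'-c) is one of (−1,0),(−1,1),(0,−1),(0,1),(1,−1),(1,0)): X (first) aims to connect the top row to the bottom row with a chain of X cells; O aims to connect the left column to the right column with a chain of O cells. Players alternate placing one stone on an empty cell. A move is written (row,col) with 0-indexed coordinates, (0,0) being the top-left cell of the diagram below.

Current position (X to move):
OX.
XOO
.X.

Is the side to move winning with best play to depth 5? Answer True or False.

p1 X@[OX./XOO/.X.]: (0,2)[OXX/XOO/.X.]-1 (2,0)[OX./XOO/XX.]+1* (2,2)[OX./XOO/.XX]-1
p2 O@[OX./XOO/XX.] terminal -1; root [OX./XOO/.X.] d5

X winning at [OX./XOO/.X.]: True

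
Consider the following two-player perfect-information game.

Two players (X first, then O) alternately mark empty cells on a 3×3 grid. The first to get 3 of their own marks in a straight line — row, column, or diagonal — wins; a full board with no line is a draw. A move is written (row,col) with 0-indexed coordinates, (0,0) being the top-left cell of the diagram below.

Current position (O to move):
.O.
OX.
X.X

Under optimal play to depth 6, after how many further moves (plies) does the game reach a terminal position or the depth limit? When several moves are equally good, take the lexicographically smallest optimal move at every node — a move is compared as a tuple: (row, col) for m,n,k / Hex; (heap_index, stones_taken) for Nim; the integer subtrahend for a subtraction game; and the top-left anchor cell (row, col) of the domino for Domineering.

PV length from [.O./OX./X.X]: 2 plies

p1 O@[.O./OX./X.X]: (0,0)[OO./OX./X.X]-1* (0,2)[.OO/OX./X.X]-1 (1,2)[.O./OXO/X.X]-1 (2,1)[.O./OX./XOX]-1
p2 X@[OO./OX./X.X]: (0,2)[OOX/OX./X.X]+1* (1,2)[OO./OXX/X.X]-1 (2,1)[OO./OX./XXX]+1
p3 O@[OOX/OX./X.X] terminal -1; root [.O./OX./X.X] d6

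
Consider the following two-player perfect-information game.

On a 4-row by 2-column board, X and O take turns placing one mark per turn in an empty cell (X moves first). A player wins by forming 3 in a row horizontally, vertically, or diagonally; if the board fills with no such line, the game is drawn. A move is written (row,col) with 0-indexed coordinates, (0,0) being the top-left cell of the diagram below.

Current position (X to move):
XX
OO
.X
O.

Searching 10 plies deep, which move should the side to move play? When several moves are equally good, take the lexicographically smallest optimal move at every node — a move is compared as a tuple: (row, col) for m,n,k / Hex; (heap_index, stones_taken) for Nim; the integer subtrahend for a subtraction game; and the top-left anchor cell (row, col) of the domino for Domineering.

X's best at [XX/OO/.X/O.]: (2,0)

ply 1, X at XX/OO/.X/O. | (2,0)=+0→XX/OO/XX/O.*; (3,1)=-1→XX/OO/.X/OX
ply 2, O at XX/OO/XX/O. | (3,1)=+0→XX/OO/XX/OO*
ply 3: XX/OO/XX/OO is terminal +0 (X); from XX/OO/.X/O. depth 10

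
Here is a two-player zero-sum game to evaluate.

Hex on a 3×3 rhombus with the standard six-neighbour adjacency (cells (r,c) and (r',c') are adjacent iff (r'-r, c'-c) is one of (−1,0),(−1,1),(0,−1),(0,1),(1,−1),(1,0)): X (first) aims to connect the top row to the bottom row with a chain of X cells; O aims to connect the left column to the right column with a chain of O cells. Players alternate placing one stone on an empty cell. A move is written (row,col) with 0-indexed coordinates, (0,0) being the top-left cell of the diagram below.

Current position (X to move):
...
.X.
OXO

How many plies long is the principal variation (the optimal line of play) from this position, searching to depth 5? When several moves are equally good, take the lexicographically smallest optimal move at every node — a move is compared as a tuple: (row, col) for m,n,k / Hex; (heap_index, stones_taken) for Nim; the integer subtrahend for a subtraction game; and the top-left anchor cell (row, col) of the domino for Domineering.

PV length from [.../.X./OXO]: 3 plies

ply 1, X at .../.X./OXO | (0,0)=+1→X../.X./OXO*; (0,1)=+1→.X./.X./OXO; (0,2)=+1→..X/.X./OXO; (1,0)=+1→.../XX./OXO; (1,2)=+1→.../.XX/OXO
ply 2, O at X../.X./OXO | (0,1)=-1→XO./.X./OXO*; (0,2)=-1→X.O/.X./OXO; (1,0)=-1→X../OX./OXO; (1,2)=-1→X../.XO/OXO
ply 3, X at XO./.X./OXO | (0,2)=+1→XOX/.X./OXO*; (1,0)=+1→XO./XX./OXO; (1,2)=+1→XO./.XX/OXO
ply 4: XOX/.X./OXO is terminal -1 (O); from .../.X./OXO depth 5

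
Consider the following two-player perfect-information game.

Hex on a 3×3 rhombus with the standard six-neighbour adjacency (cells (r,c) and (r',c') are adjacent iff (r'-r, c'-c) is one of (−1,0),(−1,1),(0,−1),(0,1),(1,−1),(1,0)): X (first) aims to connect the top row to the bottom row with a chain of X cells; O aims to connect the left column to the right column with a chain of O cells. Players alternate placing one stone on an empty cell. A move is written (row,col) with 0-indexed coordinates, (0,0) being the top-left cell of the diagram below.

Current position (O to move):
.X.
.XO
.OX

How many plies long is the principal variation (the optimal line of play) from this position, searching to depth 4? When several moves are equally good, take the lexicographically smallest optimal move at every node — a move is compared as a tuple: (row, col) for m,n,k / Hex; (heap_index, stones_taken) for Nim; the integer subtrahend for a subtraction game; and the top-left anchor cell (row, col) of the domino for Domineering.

ply 1, O at .X./.XO/.OX | (0,0)=-1→OX./.XO/.OX; (0,2)=-1→.XO/.XO/.OX; (1,0)=-1→.X./OXO/.OX; (2,0)=+1→.X./.XO/OOX*
ply 2: .X./.XO/OOX is terminal -1 (X); from .X./.XO/.OX depth 4

PV length from [.X./.XO/.OX]: 1 ply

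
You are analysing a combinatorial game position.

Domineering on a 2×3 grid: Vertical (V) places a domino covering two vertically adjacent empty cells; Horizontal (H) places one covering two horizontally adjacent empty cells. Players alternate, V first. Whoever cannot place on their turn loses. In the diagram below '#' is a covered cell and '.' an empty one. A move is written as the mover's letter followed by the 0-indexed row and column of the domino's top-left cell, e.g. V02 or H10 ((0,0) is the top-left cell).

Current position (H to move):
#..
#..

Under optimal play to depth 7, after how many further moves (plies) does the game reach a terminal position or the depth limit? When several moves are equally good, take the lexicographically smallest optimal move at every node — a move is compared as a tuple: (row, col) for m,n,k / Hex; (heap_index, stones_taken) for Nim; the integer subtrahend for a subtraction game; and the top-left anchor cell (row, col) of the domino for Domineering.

PV length from [#../#..]: 1 ply

[#../#..] H move#1: H01:+1/###/#..*, H11:+1/#../###
[###/#..] end (terminal -1, V#2); searched #../#.. to 7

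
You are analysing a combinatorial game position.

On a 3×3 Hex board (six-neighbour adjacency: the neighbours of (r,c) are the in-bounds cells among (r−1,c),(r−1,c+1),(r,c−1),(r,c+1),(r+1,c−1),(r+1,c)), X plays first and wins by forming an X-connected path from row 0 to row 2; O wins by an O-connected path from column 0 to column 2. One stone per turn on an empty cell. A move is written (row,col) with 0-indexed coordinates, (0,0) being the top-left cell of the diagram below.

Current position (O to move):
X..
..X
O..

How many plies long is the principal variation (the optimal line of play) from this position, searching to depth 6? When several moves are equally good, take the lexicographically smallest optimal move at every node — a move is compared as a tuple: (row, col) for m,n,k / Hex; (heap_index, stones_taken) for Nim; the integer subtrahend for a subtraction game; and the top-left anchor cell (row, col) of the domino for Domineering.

[X../..X/O..] O move#1: (0,1):-1/XO./..X/O..*, (0,2):-1/X.O/..X/O.., (1,0):-1/X../O.X/O.., (1,1):-1/X../.OX/O.., (2,1):-1/X../..X/OO., (2,2):-1/X../..X/O.O
[XO./..X/O..] X move#2: (0,2):+1/XOX/..X/O..*, (1,0):+1/XO./X.X/O.., (1,1):+1/XO./.XX/O.., (2,1):-1/XO./..X/OX., (2,2):-1/XO./..X/O.X
[XOX/..X/O..] O move#3: (1,0):-1/XOX/O.X/O..*, (1,1):-1/XOX/.OX/O.., (2,1):-1/XOX/..X/OO., (2,2):-1/XOX/..X/O.O
[XOX/O.X/O..] X move#4: (1,1):+1/XOX/OXX/O..*, (2,1):+1/XOX/O.X/OX., (2,2):+1/XOX/O.X/O.X
[XOX/OXX/O..] O move#5: (2,1):-1/XOX/OXX/OO.*, (2,2):-1/XOX/OXX/O.O
[XOX/OXX/OO.] X move#6: (2,2):+1/XOX/OXX/OOX*
[XOX/OXX/OOX] end (terminal -1, O#7); searched X../..X/O.. to 6

PV length from [X../..X/O..]: 6 plies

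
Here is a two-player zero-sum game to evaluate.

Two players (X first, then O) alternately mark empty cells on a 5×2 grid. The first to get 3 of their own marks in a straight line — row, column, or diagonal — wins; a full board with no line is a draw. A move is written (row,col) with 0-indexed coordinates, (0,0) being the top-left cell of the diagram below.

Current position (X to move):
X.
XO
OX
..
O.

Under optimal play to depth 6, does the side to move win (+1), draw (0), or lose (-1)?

p1 X@[X./XO/OX/../O.]: (0,1)[XX/XO/OX/../O.]-1 (3,0)[X./XO/OX/X./O.]+0* (3,1)[X./XO/OX/.X/O.]-1 (4,1)[X./XO/OX/../OX]-1
p2 O@[X./XO/OX/X./O.]: (0,1)[XO/XO/OX/X./O.]+0* (3,1)[X./XO/OX/XO/O.]+0 (4,1)[X./XO/OX/X./OO]+0
p3 X@[XO/XO/OX/X./O.]: (3,1)[XO/XO/OX/XX/O.]+0* (4,1)[XO/XO/OX/X./OX]+0
p4 O@[XO/XO/OX/XX/O.]: (4,1)[XO/XO/OX/XX/OO]+0*
p5 X@[XO/XO/OX/XX/OO] terminal +0; root [X./XO/OX/../O.] d6

value(X./XO/OX/../O., X) = 0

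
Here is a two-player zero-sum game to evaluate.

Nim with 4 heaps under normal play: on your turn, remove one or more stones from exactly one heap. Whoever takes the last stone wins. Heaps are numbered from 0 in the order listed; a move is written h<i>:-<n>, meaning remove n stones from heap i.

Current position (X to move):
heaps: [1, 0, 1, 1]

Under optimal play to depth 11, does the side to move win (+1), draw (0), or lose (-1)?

p1 X@[(1,0,1,1)]: h0:-1[(0,0,1,1)]+1* h2:-1[(1,0,0,1)]+1 h3:-1[(1,0,1,0)]+1
p2 O@[(0,0,1,1)]: h2:-1[(0,0,0,1)]-1* h3:-1[(0,0,1,0)]-1
p3 X@[(0,0,0,1)]: h3:-1[(0,0,0,0)]+1*
p4 O@[(0,0,0,0)] terminal -1; root [(1,0,1,1)] d11

value((1,0,1,1), X) = +1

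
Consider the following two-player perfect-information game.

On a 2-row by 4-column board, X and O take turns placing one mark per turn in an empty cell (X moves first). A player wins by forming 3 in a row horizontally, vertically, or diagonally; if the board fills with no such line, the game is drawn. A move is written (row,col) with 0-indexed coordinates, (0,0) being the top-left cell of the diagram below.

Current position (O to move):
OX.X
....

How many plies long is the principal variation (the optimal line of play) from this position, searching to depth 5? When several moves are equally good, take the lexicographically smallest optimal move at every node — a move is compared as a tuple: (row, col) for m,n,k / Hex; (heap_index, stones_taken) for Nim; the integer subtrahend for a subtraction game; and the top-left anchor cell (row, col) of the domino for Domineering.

[OX.X/....] O move#1: (0,2):+0/OXOX/....*, (1,0):-1/OX.X/O..., (1,1):-1/OX.X/.O.., (1,2):-1/OX.X/..O., (1,3):-1/OX.X/...O
[OXOX/....] X move#2: (1,0):+0/OXOX/X...*, (1,1):+0/OXOX/.X.., (1,2):+0/OXOX/..X., (1,3):+0/OXOX/...X
[OXOX/X...] O move#3: (1,1):+0/OXOX/XO..*, (1,2):+0/OXOX/X.O., (1,3):+0/OXOX/X..O
[OXOX/XO..] X move#4: (1,2):+0/OXOX/XOX.*, (1,3):+0/OXOX/XO.X
[OXOX/XOX.] O move#5: (1,3):+0/OXOX/XOXO*
[OXOX/XOXO] end (terminal +0, X#6); searched OX.X/.... to 5

PV length from [OX.X/....]: 5 plies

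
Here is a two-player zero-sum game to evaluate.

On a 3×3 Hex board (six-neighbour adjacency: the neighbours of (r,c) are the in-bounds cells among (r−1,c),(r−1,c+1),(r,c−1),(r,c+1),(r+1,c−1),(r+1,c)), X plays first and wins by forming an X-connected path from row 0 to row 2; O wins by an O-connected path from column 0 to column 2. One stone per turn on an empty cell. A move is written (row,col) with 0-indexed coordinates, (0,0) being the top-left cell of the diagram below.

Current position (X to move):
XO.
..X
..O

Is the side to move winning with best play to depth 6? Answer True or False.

p1 X@[XO./..X/..O]: (0,2)[XOX/..X/..O]+1* (1,0)[XO./X.X/..O]+1 (1,1)[XO./.XX/..O]+1 (2,0)[XO./..X/X.O]+1 (2,1)[XO./..X/.XO]+1
p2 O@[XOX/..X/..O]: (1,0)[XOX/O.X/..O]-1* (1,1)[XOX/.OX/..O]-1 (2,0)[XOX/..X/O.O]-1 (2,1)[XOX/..X/.OO]-1
p3 X@[XOX/O.X/..O]: (1,1)[XOX/OXX/..O]+1* (2,0)[XOX/O.X/X.O]+1 (2,1)[XOX/O.X/.XO]+1
p4 O@[XOX/OXX/..O]: (2,0)[XOX/OXX/O.O]-1* (2,1)[XOX/OXX/.OO]-1
p5 X@[XOX/OXX/O.O]: (2,1)[XOX/OXX/OXO]+1*
p6 O@[XOX/OXX/OXO] terminal -1; root [XO./..X/..O] d6

X winning at [XO./..X/..O]: True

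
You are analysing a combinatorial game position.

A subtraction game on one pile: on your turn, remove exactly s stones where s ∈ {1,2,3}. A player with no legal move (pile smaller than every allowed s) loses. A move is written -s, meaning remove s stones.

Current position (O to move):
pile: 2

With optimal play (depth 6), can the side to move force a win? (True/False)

[2] O move#1: -1:-1/1, -2:+1/0*
[0] end (terminal -1, X#2); searched 2 to 6

O winning at [2]: True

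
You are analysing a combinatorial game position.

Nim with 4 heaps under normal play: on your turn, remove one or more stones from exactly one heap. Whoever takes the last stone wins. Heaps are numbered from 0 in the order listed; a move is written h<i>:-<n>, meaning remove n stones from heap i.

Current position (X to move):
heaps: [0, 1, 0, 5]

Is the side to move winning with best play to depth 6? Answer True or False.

X winning at [(0,1,0,5)]: True

p1 X@[(0,1,0,5)]: h1:-1[(0,0,0,5)]-1 h3:-1[(0,1,0,4)]-1 h3:-2[(0,1,0,3)]-1 h3:-3[(0,1,0,2)]-1 h3:-4[(0,1,0,1)]+1* h3:-5[(0,1,0,0)]-1
p2 O@[(0,1,0,1)]: h1:-1[(0,0,0,1)]-1* h3:-1[(0,1,0,0)]-1
p3 X@[(0,0,0,1)]: h3:-1[(0,0,0,0)]+1*
p4 O@[(0,0,0,0)] terminal -1; root [(0,1,0,5)] d6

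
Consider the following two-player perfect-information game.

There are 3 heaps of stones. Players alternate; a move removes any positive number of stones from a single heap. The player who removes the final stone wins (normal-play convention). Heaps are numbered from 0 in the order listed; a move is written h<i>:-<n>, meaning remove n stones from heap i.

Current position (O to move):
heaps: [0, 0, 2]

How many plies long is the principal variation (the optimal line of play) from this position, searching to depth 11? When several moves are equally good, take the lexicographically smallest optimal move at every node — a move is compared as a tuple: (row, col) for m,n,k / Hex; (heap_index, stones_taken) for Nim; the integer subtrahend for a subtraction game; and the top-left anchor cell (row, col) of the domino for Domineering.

PV length from [(0,0,2)]: 1 ply

ply 1, O at (0,0,2) | h2:-1=-1→(0,0,1); h2:-2=+1→(0,0,0)*
ply 2: (0,0,0) is terminal -1 (X); from (0,0,2) depth 11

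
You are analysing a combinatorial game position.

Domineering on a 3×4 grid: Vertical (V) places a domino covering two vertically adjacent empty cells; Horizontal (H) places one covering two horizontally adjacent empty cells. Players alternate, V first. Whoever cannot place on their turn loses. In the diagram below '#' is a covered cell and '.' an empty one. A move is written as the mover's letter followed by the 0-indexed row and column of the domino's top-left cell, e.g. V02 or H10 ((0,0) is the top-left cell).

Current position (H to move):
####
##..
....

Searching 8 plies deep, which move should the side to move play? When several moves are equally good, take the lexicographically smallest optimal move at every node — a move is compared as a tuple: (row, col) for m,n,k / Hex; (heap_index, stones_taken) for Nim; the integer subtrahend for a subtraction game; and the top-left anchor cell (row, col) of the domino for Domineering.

H's best at [####/##../....]: H12

ply 1, H at ####/##../.... | H12=+1→####/####/....*; H20=-1→####/##../##..; H21=-1→####/##../.##.; H22=+1→####/##../..##
ply 2: ####/####/.... is terminal -1 (V); from ####/##../.... depth 8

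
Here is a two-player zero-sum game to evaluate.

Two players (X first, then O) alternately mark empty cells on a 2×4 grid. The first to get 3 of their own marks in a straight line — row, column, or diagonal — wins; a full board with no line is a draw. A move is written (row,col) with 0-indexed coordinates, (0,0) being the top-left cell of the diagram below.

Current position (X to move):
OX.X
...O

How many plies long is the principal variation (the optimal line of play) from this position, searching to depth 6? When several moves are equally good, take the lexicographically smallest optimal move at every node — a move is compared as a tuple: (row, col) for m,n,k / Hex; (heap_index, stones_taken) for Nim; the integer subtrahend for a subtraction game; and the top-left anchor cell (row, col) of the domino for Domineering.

PV length from [OX.X/...O]: 1 ply

p1 X@[OX.X/...O]: (0,2)[OXXX/...O]+1* (1,0)[OX.X/X..O]+0 (1,1)[OX.X/.X.O]+0 (1,2)[OX.X/..XO]+0
p2 O@[OXXX/...O] terminal -1; root [OX.X/...O] d6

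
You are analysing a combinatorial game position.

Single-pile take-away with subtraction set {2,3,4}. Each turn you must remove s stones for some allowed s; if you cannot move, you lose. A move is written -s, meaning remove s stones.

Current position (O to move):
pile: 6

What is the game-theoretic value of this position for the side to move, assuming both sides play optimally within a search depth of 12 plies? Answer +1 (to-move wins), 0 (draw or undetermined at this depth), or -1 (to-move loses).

value(6, O) = -1

ply 1, O at 6 | -2=-1→4*; -3=-1→3; -4=-1→2
ply 2, X at 4 | -2=-1→2; -3=+1→1*; -4=+1→0
ply 3: 1 is terminal -1 (O); from 6 depth 12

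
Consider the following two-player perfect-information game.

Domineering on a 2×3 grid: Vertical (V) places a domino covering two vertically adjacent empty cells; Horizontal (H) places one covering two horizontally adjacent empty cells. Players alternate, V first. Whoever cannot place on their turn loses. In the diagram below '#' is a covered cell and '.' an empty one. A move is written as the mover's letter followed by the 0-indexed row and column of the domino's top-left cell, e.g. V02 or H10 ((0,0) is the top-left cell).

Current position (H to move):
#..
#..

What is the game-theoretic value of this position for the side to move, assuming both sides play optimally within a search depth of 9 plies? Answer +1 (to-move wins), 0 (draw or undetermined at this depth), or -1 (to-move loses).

value(#../#.., H) = +1

[#../#..] H move#1: H01:+1/###/#..*, H11:+1/#../###
[###/#..] end (terminal -1, V#2); searched #../#.. to 9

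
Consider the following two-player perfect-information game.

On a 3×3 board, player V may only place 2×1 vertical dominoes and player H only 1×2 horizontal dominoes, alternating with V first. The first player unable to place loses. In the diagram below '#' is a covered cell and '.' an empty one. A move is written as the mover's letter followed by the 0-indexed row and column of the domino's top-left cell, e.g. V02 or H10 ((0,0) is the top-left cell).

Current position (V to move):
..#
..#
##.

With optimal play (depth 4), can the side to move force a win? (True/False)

[..#/..#/##.] V move#1: V00:+1/#.#/#.#/##.*, V01:+1/.##/.##/##.
[#.#/#.#/##.] end (terminal -1, H#2); searched ..#/..#/##. to 4

V winning at [..#/..#/##.]: True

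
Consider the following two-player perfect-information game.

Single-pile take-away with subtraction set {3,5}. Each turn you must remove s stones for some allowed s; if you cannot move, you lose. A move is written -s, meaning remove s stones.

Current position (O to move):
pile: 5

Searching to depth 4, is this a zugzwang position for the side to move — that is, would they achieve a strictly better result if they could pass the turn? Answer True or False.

zugzwang(5, O) = False

[5] O move#1: -3:+1/2*, -5:+1/0
[2] end (terminal -1, X#2); searched 5 to 4
suppose O passes — search the same position with X to move:
pass> [5] X move#1: -3:+1/2*, -5:+1/0
pass> [2] end (terminal -1, O#2); searched 5 to 4
for O: play +1, pass -1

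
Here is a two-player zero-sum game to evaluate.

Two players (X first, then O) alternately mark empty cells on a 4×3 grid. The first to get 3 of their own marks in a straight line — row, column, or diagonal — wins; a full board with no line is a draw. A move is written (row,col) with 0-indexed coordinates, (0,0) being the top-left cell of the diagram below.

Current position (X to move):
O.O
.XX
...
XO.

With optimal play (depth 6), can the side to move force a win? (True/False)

X winning at [O.O/.XX/.../XO.]: True

ply 1, X at O.O/.XX/.../XO. | (0,1)=+1→OXO/.XX/.../XO.*; (1,0)=+1→O.O/XXX/.../XO.; (2,0)=-1→O.O/.XX/X../XO.; (2,1)=+1→O.O/.XX/.X./XO.; (2,2)=-1→O.O/.XX/..X/XO.; (3,2)=-1→O.O/.XX/.../XOX
ply 2, O at OXO/.XX/.../XO. | (1,0)=-1→OXO/OXX/.../XO.*; (2,0)=-1→OXO/.XX/O../XO.; (2,1)=-1→OXO/.XX/.O./XO.; (2,2)=-1→OXO/.XX/..O/XO.; (3,2)=-1→OXO/.XX/.../XOO
ply 3, X at OXO/OXX/.../XO. | (2,0)=+0→OXO/OXX/X../XO.; (2,1)=+1→OXO/OXX/.X./XO.*; (2,2)=-1→OXO/OXX/..X/XO.; (3,2)=-1→OXO/OXX/.../XOX
ply 4: OXO/OXX/.X./XO. is terminal -1 (O); from O.O/.XX/.../XO. depth 6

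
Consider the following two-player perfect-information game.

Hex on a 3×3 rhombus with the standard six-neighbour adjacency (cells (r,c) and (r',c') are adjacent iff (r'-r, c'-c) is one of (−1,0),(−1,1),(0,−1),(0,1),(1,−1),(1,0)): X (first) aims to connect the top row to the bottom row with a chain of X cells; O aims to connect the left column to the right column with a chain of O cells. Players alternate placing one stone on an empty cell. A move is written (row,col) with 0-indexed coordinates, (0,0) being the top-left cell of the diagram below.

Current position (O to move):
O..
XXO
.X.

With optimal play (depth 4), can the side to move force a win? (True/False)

[O../XXO/.X.] O move#1: (0,1):-1/OO./XXO/.X.*, (0,2):-1/O.O/XXO/.X., (2,0):-1/O../XXO/OX., (2,2):-1/O../XXO/.XO
[OO./XXO/.X.] X move#2: (0,2):+1/OOX/XXO/.X.*, (2,0):-1/OO./XXO/XX., (2,2):-1/OO./XXO/.XX
[OOX/XXO/.X.] end (terminal -1, O#3); searched O../XXO/.X. to 4

O winning at [O../XXO/.X.]: False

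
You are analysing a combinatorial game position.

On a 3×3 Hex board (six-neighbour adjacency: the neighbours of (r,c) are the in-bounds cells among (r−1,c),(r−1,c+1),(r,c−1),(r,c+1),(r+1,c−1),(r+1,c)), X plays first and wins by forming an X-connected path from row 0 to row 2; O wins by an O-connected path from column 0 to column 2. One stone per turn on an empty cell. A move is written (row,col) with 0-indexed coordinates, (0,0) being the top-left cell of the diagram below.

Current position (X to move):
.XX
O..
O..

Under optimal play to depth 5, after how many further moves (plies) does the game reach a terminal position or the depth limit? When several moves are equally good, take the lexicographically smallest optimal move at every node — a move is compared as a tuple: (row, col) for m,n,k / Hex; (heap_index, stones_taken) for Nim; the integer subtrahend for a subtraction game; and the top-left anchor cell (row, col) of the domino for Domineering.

PV length from [.XX/O../O..]: 5 plies

p1 X@[.XX/O../O..]: (0,0)[XXX/O../O..]-1 (1,1)[.XX/OX./O..]-1 (1,2)[.XX/O.X/O..]+1* (2,1)[.XX/O../OX.]+1 (2,2)[.XX/O../O.X]-1
p2 O@[.XX/O.X/O..]: (0,0)[OXX/O.X/O..]-1* (1,1)[.XX/OOX/O..]-1 (2,1)[.XX/O.X/OO.]-1 (2,2)[.XX/O.X/O.O]-1
p3 X@[OXX/O.X/O..]: (1,1)[OXX/OXX/O..]+1* (2,1)[OXX/O.X/OX.]+1 (2,2)[OXX/O.X/O.X]+1
p4 O@[OXX/OXX/O..]: (2,1)[OXX/OXX/OO.]-1* (2,2)[OXX/OXX/O.O]-1
p5 X@[OXX/OXX/OO.]: (2,2)[OXX/OXX/OOX]+1*
p6 O@[OXX/OXX/OOX] terminal -1; root [.XX/O../O..] d5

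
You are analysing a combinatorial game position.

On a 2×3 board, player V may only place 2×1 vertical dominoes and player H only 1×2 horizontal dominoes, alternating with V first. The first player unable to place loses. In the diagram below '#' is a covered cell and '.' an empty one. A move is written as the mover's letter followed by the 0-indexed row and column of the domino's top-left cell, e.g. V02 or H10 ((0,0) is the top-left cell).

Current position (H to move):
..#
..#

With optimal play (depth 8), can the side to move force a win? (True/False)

p1 H@[..#/..#]: H00[###/..#]+1* H10[..#/###]+1
p2 V@[###/..#] terminal -1; root [..#/..#] d8

H winning at [..#/..#]: True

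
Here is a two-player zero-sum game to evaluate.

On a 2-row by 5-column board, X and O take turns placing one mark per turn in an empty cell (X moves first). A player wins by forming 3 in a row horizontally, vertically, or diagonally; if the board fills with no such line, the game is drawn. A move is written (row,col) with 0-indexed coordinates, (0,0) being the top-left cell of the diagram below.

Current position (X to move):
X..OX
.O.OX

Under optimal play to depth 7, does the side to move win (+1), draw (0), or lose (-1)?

value(X..OX/.O.OX, X) = 0

ply 1, X at X..OX/.O.OX | (0,1)=-1→XX.OX/.O.OX; (0,2)=-1→X.XOX/.O.OX; (1,0)=-1→X..OX/XO.OX; (1,2)=+0→X..OX/.OXOX*
ply 2, O at X..OX/.OXOX | (0,1)=+0→XO.OX/.OXOX*; (0,2)=+0→X.OOX/.OXOX; (1,0)=+0→X..OX/OOXOX
ply 3, X at XO.OX/.OXOX | (0,2)=+0→XOXOX/.OXOX*; (1,0)=-1→XO.OX/XOXOX
ply 4, O at XOXOX/.OXOX | (1,0)=+0→XOXOX/OOXOX*
ply 5: XOXOX/OOXOX is terminal +0 (X); from X..OX/.O.OX depth 7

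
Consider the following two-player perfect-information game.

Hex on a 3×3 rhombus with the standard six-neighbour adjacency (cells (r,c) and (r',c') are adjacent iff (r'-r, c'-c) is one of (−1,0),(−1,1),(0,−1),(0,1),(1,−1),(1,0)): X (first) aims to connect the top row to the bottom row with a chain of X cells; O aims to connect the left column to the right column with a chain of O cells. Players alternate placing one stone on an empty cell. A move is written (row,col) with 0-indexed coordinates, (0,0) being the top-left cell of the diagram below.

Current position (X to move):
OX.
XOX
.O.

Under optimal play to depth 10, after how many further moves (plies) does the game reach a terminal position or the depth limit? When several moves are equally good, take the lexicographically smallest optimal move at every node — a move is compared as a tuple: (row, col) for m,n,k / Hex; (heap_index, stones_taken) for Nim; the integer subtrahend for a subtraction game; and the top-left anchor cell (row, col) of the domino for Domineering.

[OX./XOX/.O.] X move#1: (0,2):+1/OXX/XOX/.O.*, (2,0):+1/OX./XOX/XO., (2,2):+1/OX./XOX/.OX
[OXX/XOX/.O.] O move#2: (2,0):-1/OXX/XOX/OO.*, (2,2):-1/OXX/XOX/.OO
[OXX/XOX/OO.] X move#3: (2,2):+1/OXX/XOX/OOX*
[OXX/XOX/OOX] end (terminal -1, O#4); searched OX./XOX/.O. to 10

PV length from [OX./XOX/.O.]: 3 plies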